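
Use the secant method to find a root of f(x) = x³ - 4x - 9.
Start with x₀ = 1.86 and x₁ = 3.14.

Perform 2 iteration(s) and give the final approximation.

f(x) = x³ - 4x - 9
x₀ = 1.86, x₁ = 3.14

Secant formula: x_{n+1} = x_n - f(x_n)(x_n - x_{n-1})/(f(x_n) - f(x_{n-1}))

Iteration 1:
  f(1.860000) = -10.005144
  f(3.140000) = 9.399144
  x_2 = 3.140000 - 9.399144×(3.140000 - 1.860000)/(9.399144 - (-10.005144))
       = 2.519987
Iteration 2:
  f(3.140000) = 9.399144
  f(2.519987) = -3.077183
  x_3 = 2.519987 - (-3.077183)×(2.519987 - 3.140000)/(-3.077183 - 9.399144)
       = 2.672908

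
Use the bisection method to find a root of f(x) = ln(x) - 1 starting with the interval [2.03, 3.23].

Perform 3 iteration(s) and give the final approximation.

f(x) = ln(x) - 1
Initial interval: [2.03, 3.23]

Iteration 1:
  c_1 = (2.030000 + 3.230000)/2 = 2.630000
  f(c_1) = f(2.630000) = -0.033016
  f(a) × f(c) ≥ 0, new interval: [2.630000, 3.230000]
Iteration 2:
  c_2 = (2.630000 + 3.230000)/2 = 2.930000
  f(c_2) = f(2.930000) = 0.075002
  f(a) × f(c) < 0, new interval: [2.630000, 2.930000]
Iteration 3:
  c_3 = (2.630000 + 2.930000)/2 = 2.780000
  f(c_3) = f(2.780000) = 0.022451
  f(a) × f(c) < 0, new interval: [2.630000, 2.780000]

After 3 iteration(s), the approximation is c_3 = 2.780000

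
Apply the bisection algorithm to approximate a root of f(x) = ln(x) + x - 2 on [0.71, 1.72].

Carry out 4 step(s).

f(x) = ln(x) + x - 2
Initial interval: [0.71, 1.72]

Iteration 1:
  c_1 = (0.710000 + 1.720000)/2 = 1.215000
  f(c_1) = f(1.215000) = -0.590256
  f(a) × f(c) ≥ 0, new interval: [1.215000, 1.720000]
Iteration 2:
  c_2 = (1.215000 + 1.720000)/2 = 1.467500
  f(c_2) = f(1.467500) = -0.148940
  f(a) × f(c) ≥ 0, new interval: [1.467500, 1.720000]
Iteration 3:
  c_3 = (1.467500 + 1.720000)/2 = 1.593750
  f(c_3) = f(1.593750) = 0.059840
  f(a) × f(c) < 0, new interval: [1.467500, 1.593750]
Iteration 4:
  c_4 = (1.467500 + 1.593750)/2 = 1.530625
  f(c_4) = f(1.530625) = -0.043699
  f(a) × f(c) ≥ 0, new interval: [1.530625, 1.593750]

After 4 iteration(s), the approximation is c_4 = 1.530625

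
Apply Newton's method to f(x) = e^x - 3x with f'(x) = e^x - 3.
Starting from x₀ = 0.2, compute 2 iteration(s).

f(x) = e^x - 3x
f'(x) = e^x - 3
x₀ = 0.2

Newton-Raphson formula: x_{n+1} = x_n - f(x_n)/f'(x_n)

Iteration 1:
  f(0.200000) = 0.621403
  f'(0.200000) = -1.778597
  x_1 = 0.200000 - 0.621403/(-1.778597) = 0.549378
Iteration 2:
  f(0.549378) = 0.084041
  f'(0.549378) = -1.267825
  x_2 = 0.549378 - 0.084041/(-1.267825) = 0.615666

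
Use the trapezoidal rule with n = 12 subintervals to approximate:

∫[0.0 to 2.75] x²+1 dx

f(x) = x²+1
a = 0.0, b = 2.75, n = 12
h = (b - a)/n = 0.229167

Trapezoidal rule: (h/2)[f(x₀) + 2f(x₁) + 2f(x₂) + ... + f(xₙ)]

x_0 = 0.0000, f(x_0) = 1.000000, coefficient = 1
x_1 = 0.2292, f(x_1) = 1.052517, coefficient = 2
x_2 = 0.4583, f(x_2) = 1.210069, coefficient = 2
x_3 = 0.6875, f(x_3) = 1.472656, coefficient = 2
x_4 = 0.9167, f(x_4) = 1.840278, coefficient = 2
x_5 = 1.1458, f(x_5) = 2.312934, coefficient = 2
x_6 = 1.3750, f(x_6) = 2.890625, coefficient = 2
x_7 = 1.6042, f(x_7) = 3.573351, coefficient = 2
x_8 = 1.8333, f(x_8) = 4.361111, coefficient = 2
x_9 = 2.0625, f(x_9) = 5.253906, coefficient = 2
x_10 = 2.2917, f(x_10) = 6.251736, coefficient = 2
x_11 = 2.5208, f(x_11) = 7.354601, coefficient = 2
x_12 = 2.7500, f(x_12) = 8.562500, coefficient = 1

I ≈ (0.229167/2) × 84.710069 = 9.706362
Exact value: 9.682292
Error: 0.024070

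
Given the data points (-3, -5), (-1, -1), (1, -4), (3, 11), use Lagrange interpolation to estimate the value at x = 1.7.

Lagrange interpolation formula:
P(x) = Σ yᵢ × Lᵢ(x)
where Lᵢ(x) = Π_{j≠i} (x - xⱼ)/(xᵢ - xⱼ)

L_0(1.7) = (1.7 - (-1))/(-3 - (-1)) × (1.7 - 1)/(-3 - 1) × (1.7 - 3)/(-3 - 3) = 0.051187
L_1(1.7) = (1.7 - (-3))/(-1 - (-3)) × (1.7 - 1)/(-1 - 1) × (1.7 - 3)/(-1 - 3) = -0.267313
L_2(1.7) = (1.7 - (-3))/(1 - (-3)) × (1.7 - (-1))/(1 - (-1)) × (1.7 - 3)/(1 - 3) = 1.031063
L_3(1.7) = (1.7 - (-3))/(3 - (-3)) × (1.7 - (-1))/(3 - (-1)) × (1.7 - 1)/(3 - 1) = 0.185063

P(1.7) = (-5)×L_0(1.7) + (-1)×L_1(1.7) + (-4)×L_2(1.7) + 11×L_3(1.7)
P(1.7) = -2.077188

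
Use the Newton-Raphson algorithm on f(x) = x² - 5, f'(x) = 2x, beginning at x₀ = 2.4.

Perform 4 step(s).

f(x) = x² - 5
f'(x) = 2x
x₀ = 2.4

Newton-Raphson formula: x_{n+1} = x_n - f(x_n)/f'(x_n)

Iteration 1:
  f(2.400000) = 0.760000
  f'(2.400000) = 4.800000
  x_1 = 2.400000 - 0.760000/4.800000 = 2.241667
Iteration 2:
  f(2.241667) = 0.025069
  f'(2.241667) = 4.483333
  x_2 = 2.241667 - 0.025069/4.483333 = 2.236075
Iteration 3:
  f(2.236075) = 0.000031
  f'(2.236075) = 4.472150
  x_3 = 2.236075 - 0.000031/4.472150 = 2.236068
Iteration 4:
  f(2.236068) = 0.000000
  f'(2.236068) = 4.472136
  x_4 = 2.236068 - 0.000000/4.472136 = 2.236068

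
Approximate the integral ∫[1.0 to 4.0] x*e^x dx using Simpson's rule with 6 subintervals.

f(x) = x*e^x
a = 1.0, b = 4.0, n = 6
h = (b - a)/n = 0.500000

Simpson's rule: (h/3)[f(x₀) + 4f(x₁) + 2f(x₂) + ... + f(xₙ)]

x_0 = 1.0000, f(x_0) = 2.718282, coefficient = 1
x_1 = 1.5000, f(x_1) = 6.722534, coefficient = 4
x_2 = 2.0000, f(x_2) = 14.778112, coefficient = 2
x_3 = 2.5000, f(x_3) = 30.456235, coefficient = 4
x_4 = 3.0000, f(x_4) = 60.256611, coefficient = 2
x_5 = 3.5000, f(x_5) = 115.904082, coefficient = 4
x_6 = 4.0000, f(x_6) = 218.392600, coefficient = 1

I ≈ (0.500000/3) × 983.511729 = 163.918622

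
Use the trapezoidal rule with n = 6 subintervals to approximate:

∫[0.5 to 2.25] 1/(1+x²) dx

f(x) = 1/(1+x²)
a = 0.5, b = 2.25, n = 6
h = (b - a)/n = 0.291667

Trapezoidal rule: (h/2)[f(x₀) + 2f(x₁) + 2f(x₂) + ... + f(xₙ)]

x_0 = 0.5000, f(x_0) = 0.800000, coefficient = 1
x_1 = 0.7917, f(x_1) = 0.614728, coefficient = 2
x_2 = 1.0833, f(x_2) = 0.460064, coefficient = 2
x_3 = 1.3750, f(x_3) = 0.345946, coefficient = 2
x_4 = 1.6667, f(x_4) = 0.264706, coefficient = 2
x_5 = 1.9583, f(x_5) = 0.206822, coefficient = 2
x_6 = 2.2500, f(x_6) = 0.164948, coefficient = 1

I ≈ (0.291667/2) × 4.749480 = 0.692633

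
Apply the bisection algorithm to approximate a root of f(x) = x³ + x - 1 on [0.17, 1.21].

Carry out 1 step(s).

f(x) = x³ + x - 1
Initial interval: [0.17, 1.21]

Iteration 1:
  c_1 = (0.170000 + 1.210000)/2 = 0.690000
  f(c_1) = f(0.690000) = 0.018509
  f(a) × f(c) < 0, new interval: [0.170000, 0.690000]

After 1 iteration(s), the approximation is c_1 = 0.690000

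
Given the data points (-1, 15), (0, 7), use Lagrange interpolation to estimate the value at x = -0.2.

Lagrange interpolation formula:
P(x) = Σ yᵢ × Lᵢ(x)
where Lᵢ(x) = Π_{j≠i} (x - xⱼ)/(xᵢ - xⱼ)

L_0(-0.2) = (-0.2 - 0)/(-1 - 0) = 0.200000
L_1(-0.2) = (-0.2 - (-1))/(0 - (-1)) = 0.800000

P(-0.2) = 15×L_0(-0.2) + 7×L_1(-0.2)
P(-0.2) = 8.600000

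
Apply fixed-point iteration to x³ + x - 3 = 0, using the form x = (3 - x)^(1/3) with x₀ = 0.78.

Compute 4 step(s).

Equation: x³ + x - 3 = 0
Fixed-point form: x = (3 - x)^(1/3)
x₀ = 0.78

x_1 = g(0.780000) = 1.304521
x_2 = g(1.304521) = 1.192424
x_3 = g(1.192424) = 1.218145
x_4 = g(1.218145) = 1.212339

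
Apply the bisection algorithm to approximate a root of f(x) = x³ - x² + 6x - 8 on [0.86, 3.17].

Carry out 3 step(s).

f(x) = x³ - x² + 6x - 8
Initial interval: [0.86, 3.17]

Iteration 1:
  c_1 = (0.860000 + 3.170000)/2 = 2.015000
  f(c_1) = f(2.015000) = 8.211128
  f(a) × f(c) < 0, new interval: [0.860000, 2.015000]
Iteration 2:
  c_2 = (0.860000 + 2.015000)/2 = 1.437500
  f(c_2) = f(1.437500) = 1.529053
  f(a) × f(c) < 0, new interval: [0.860000, 1.437500]
Iteration 3:
  c_3 = (0.860000 + 1.437500)/2 = 1.148750
  f(c_3) = f(1.148750) = -0.911206
  f(a) × f(c) ≥ 0, new interval: [1.148750, 1.437500]

After 3 iteration(s), the approximation is c_3 = 1.148750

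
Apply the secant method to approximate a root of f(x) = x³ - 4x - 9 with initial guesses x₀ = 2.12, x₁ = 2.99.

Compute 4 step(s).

f(x) = x³ - 4x - 9
x₀ = 2.12, x₁ = 2.99

Secant formula: x_{n+1} = x_n - f(x_n)(x_n - x_{n-1})/(f(x_n) - f(x_{n-1}))

Iteration 1:
  f(2.120000) = -7.951872
  f(2.990000) = 5.770899
  x_2 = 2.990000 - 5.770899×(2.990000 - 2.120000)/(5.770899 - (-7.951872))
       = 2.624135
Iteration 2:
  f(2.990000) = 5.770899
  f(2.624135) = -1.426525
  x_3 = 2.624135 - (-1.426525)×(2.624135 - 2.990000)/(-1.426525 - 5.770899)
       = 2.696649
Iteration 3:
  f(2.624135) = -1.426525
  f(2.696649) = -0.176788
  x_4 = 2.696649 - (-0.176788)×(2.696649 - 2.624135)/(-0.176788 - (-1.426525))
       = 2.706907
Iteration 4:
  f(2.696649) = -0.176788
  f(2.706907) = 0.006816
  x_5 = 2.706907 - 0.006816×(2.706907 - 2.696649)/(0.006816 - (-0.176788))
       = 2.706526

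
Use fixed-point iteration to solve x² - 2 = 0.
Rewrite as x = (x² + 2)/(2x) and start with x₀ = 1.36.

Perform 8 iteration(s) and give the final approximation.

Equation: x² - 2 = 0
Fixed-point form: x = (x² + 2)/(2x)
x₀ = 1.36

x_1 = g(1.360000) = 1.415294
x_2 = g(1.415294) = 1.414214
x_3 = g(1.414214) = 1.414214
x_4 = g(1.414214) = 1.414214
x_5 = g(1.414214) = 1.414214
x_6 = g(1.414214) = 1.414214
x_7 = g(1.414214) = 1.414214
x_8 = g(1.414214) = 1.414214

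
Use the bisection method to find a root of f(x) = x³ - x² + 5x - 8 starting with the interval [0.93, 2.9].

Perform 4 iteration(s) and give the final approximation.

f(x) = x³ - x² + 5x - 8
Initial interval: [0.93, 2.9]

Iteration 1:
  c_1 = (0.930000 + 2.900000)/2 = 1.915000
  f(c_1) = f(1.915000) = 4.930511
  f(a) × f(c) < 0, new interval: [0.930000, 1.915000]
Iteration 2:
  c_2 = (0.930000 + 1.915000)/2 = 1.422500
  f(c_2) = f(1.422500) = -0.032569
  f(a) × f(c) ≥ 0, new interval: [1.422500, 1.915000]
Iteration 3:
  c_3 = (1.422500 + 1.915000)/2 = 1.668750
  f(c_3) = f(1.668750) = 2.206036
  f(a) × f(c) < 0, new interval: [1.422500, 1.668750]
Iteration 4:
  c_4 = (1.422500 + 1.668750)/2 = 1.545625
  f(c_4) = f(1.545625) = 1.031599
  f(a) × f(c) < 0, new interval: [1.422500, 1.545625]

After 4 iteration(s), the approximation is c_4 = 1.545625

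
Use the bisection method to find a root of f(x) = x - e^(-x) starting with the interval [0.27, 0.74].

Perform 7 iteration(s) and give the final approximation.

f(x) = x - e^(-x)
Initial interval: [0.27, 0.74]

Iteration 1:
  c_1 = (0.270000 + 0.740000)/2 = 0.505000
  f(c_1) = f(0.505000) = -0.098506
  f(a) × f(c) ≥ 0, new interval: [0.505000, 0.740000]
Iteration 2:
  c_2 = (0.505000 + 0.740000)/2 = 0.622500
  f(c_2) = f(0.622500) = 0.085899
  f(a) × f(c) < 0, new interval: [0.505000, 0.622500]
Iteration 3:
  c_3 = (0.505000 + 0.622500)/2 = 0.563750
  f(c_3) = f(0.563750) = -0.005321
  f(a) × f(c) ≥ 0, new interval: [0.563750, 0.622500]
Iteration 4:
  c_4 = (0.563750 + 0.622500)/2 = 0.593125
  f(c_4) = f(0.593125) = 0.040527
  f(a) × f(c) < 0, new interval: [0.563750, 0.593125]
Iteration 5:
  c_5 = (0.563750 + 0.593125)/2 = 0.578437
  f(c_5) = f(0.578437) = 0.017664
  f(a) × f(c) < 0, new interval: [0.563750, 0.578437]
Iteration 6:
  c_6 = (0.563750 + 0.578437)/2 = 0.571094
  f(c_6) = f(0.571094) = 0.006187
  f(a) × f(c) < 0, new interval: [0.563750, 0.571094]
Iteration 7:
  c_7 = (0.563750 + 0.571094)/2 = 0.567422
  f(c_7) = f(0.567422) = 0.000437
  f(a) × f(c) < 0, new interval: [0.563750, 0.567422]

After 7 iteration(s), the approximation is c_7 = 0.567422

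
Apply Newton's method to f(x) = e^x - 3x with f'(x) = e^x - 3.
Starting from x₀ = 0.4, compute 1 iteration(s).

f(x) = e^x - 3x
f'(x) = e^x - 3
x₀ = 0.4

Newton-Raphson formula: x_{n+1} = x_n - f(x_n)/f'(x_n)

Iteration 1:
  f(0.400000) = 0.291825
  f'(0.400000) = -1.508175
  x_1 = 0.400000 - 0.291825/(-1.508175) = 0.593495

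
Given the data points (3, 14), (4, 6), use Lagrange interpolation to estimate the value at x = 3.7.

Lagrange interpolation formula:
P(x) = Σ yᵢ × Lᵢ(x)
where Lᵢ(x) = Π_{j≠i} (x - xⱼ)/(xᵢ - xⱼ)

L_0(3.7) = (3.7 - 4)/(3 - 4) = 0.300000
L_1(3.7) = (3.7 - 3)/(4 - 3) = 0.700000

P(3.7) = 14×L_0(3.7) + 6×L_1(3.7)
P(3.7) = 8.400000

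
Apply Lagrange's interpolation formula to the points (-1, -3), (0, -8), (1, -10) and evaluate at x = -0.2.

Lagrange interpolation formula:
P(x) = Σ yᵢ × Lᵢ(x)
where Lᵢ(x) = Π_{j≠i} (x - xⱼ)/(xᵢ - xⱼ)

L_0(-0.2) = (-0.2 - 0)/(-1 - 0) × (-0.2 - 1)/(-1 - 1) = 0.120000
L_1(-0.2) = (-0.2 - (-1))/(0 - (-1)) × (-0.2 - 1)/(0 - 1) = 0.960000
L_2(-0.2) = (-0.2 - (-1))/(1 - (-1)) × (-0.2 - 0)/(1 - 0) = -0.080000

P(-0.2) = (-3)×L_0(-0.2) + (-8)×L_1(-0.2) + (-10)×L_2(-0.2)
P(-0.2) = -7.240000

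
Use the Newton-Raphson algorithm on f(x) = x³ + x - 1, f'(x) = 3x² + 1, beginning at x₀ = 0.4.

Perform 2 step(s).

f(x) = x³ + x - 1
f'(x) = 3x² + 1
x₀ = 0.4

Newton-Raphson formula: x_{n+1} = x_n - f(x_n)/f'(x_n)

Iteration 1:
  f(0.400000) = -0.536000
  f'(0.400000) = 1.480000
  x_1 = 0.400000 - (-0.536000)/1.480000 = 0.762162
Iteration 2:
  f(0.762162) = 0.204895
  f'(0.762162) = 2.742673
  x_2 = 0.762162 - 0.204895/2.742673 = 0.687456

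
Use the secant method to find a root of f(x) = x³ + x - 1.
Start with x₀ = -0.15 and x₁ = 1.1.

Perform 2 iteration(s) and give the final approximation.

f(x) = x³ + x - 1
x₀ = -0.15, x₁ = 1.1

Secant formula: x_{n+1} = x_n - f(x_n)(x_n - x_{n-1})/(f(x_n) - f(x_{n-1}))

Iteration 1:
  f(-0.150000) = -1.153375
  f(1.100000) = 1.431000
  x_2 = 1.100000 - 1.431000×(1.100000 - (-0.150000))/(1.431000 - (-1.153375))
       = 0.407860
Iteration 2:
  f(1.100000) = 1.431000
  f(0.407860) = -0.524293
  x_3 = 0.407860 - (-0.524293)×(0.407860 - 1.100000)/(-0.524293 - 1.431000)
       = 0.593450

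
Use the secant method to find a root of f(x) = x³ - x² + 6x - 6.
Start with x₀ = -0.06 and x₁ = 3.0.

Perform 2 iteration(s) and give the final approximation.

f(x) = x³ - x² + 6x - 6
x₀ = -0.06, x₁ = 3.0

Secant formula: x_{n+1} = x_n - f(x_n)(x_n - x_{n-1})/(f(x_n) - f(x_{n-1}))

Iteration 1:
  f(-0.060000) = -6.363816
  f(3.000000) = 30.000000
  x_2 = 3.000000 - 30.000000×(3.000000 - (-0.060000))/(30.000000 - (-6.363816))
       = 0.475512
Iteration 2:
  f(3.000000) = 30.000000
  f(0.475512) = -3.265518
  x_3 = 0.475512 - (-3.265518)×(0.475512 - 3.000000)/(-3.265518 - 30.000000)
       = 0.723329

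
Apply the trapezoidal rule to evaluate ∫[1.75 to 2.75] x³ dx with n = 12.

f(x) = x³
a = 1.75, b = 2.75, n = 12
h = (b - a)/n = 0.083333

Trapezoidal rule: (h/2)[f(x₀) + 2f(x₁) + 2f(x₂) + ... + f(xₙ)]

x_0 = 1.7500, f(x_0) = 5.359375, coefficient = 1
x_1 = 1.8333, f(x_1) = 6.162037, coefficient = 2
x_2 = 1.9167, f(x_2) = 7.041088, coefficient = 2
x_3 = 2.0000, f(x_3) = 8.000000, coefficient = 2
x_4 = 2.0833, f(x_4) = 9.042245, coefficient = 2
x_5 = 2.1667, f(x_5) = 10.171296, coefficient = 2
x_6 = 2.2500, f(x_6) = 11.390625, coefficient = 2
x_7 = 2.3333, f(x_7) = 12.703704, coefficient = 2
x_8 = 2.4167, f(x_8) = 14.114005, coefficient = 2
x_9 = 2.5000, f(x_9) = 15.625000, coefficient = 2
x_10 = 2.5833, f(x_10) = 17.240162, coefficient = 2
x_11 = 2.6667, f(x_11) = 18.962963, coefficient = 2
x_12 = 2.7500, f(x_12) = 20.796875, coefficient = 1

I ≈ (0.083333/2) × 287.062500 = 11.960938
Exact value: 11.953125
Error: 0.007812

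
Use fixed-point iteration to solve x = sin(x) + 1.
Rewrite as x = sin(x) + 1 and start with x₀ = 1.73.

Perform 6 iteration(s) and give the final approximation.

Equation: x = sin(x) + 1
Fixed-point form: x = sin(x) + 1
x₀ = 1.73

x_1 = g(1.730000) = 1.987354
x_2 = g(1.987354) = 1.914487
x_3 = g(1.914487) = 1.941517
x_4 = g(1.941517) = 1.932066
x_5 = g(1.932066) = 1.935449
x_6 = g(1.935449) = 1.934248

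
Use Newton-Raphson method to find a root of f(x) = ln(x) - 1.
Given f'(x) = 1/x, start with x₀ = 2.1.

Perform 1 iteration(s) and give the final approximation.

f(x) = ln(x) - 1
f'(x) = 1/x
x₀ = 2.1

Newton-Raphson formula: x_{n+1} = x_n - f(x_n)/f'(x_n)

Iteration 1:
  f(2.100000) = -0.258063
  f'(2.100000) = 0.476190
  x_1 = 2.100000 - (-0.258063)/0.476190 = 2.641932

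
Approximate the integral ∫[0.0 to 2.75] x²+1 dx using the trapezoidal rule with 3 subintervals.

f(x) = x²+1
a = 0.0, b = 2.75, n = 3
h = (b - a)/n = 0.916667

Trapezoidal rule: (h/2)[f(x₀) + 2f(x₁) + 2f(x₂) + ... + f(xₙ)]

x_0 = 0.0000, f(x_0) = 1.000000, coefficient = 1
x_1 = 0.9167, f(x_1) = 1.840278, coefficient = 2
x_2 = 1.8333, f(x_2) = 4.361111, coefficient = 2
x_3 = 2.7500, f(x_3) = 8.562500, coefficient = 1

I ≈ (0.916667/2) × 21.965278 = 10.067419
Exact value: 9.682292
Error: 0.385127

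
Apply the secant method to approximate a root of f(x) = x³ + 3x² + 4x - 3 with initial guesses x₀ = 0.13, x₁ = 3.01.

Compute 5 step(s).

f(x) = x³ + 3x² + 4x - 3
x₀ = 0.13, x₁ = 3.01

Secant formula: x_{n+1} = x_n - f(x_n)(x_n - x_{n-1})/(f(x_n) - f(x_{n-1}))

Iteration 1:
  f(0.130000) = -2.427103
  f(3.010000) = 63.491201
  x_2 = 3.010000 - 63.491201×(3.010000 - 0.130000)/(63.491201 - (-2.427103))
       = 0.236041
Iteration 2:
  f(3.010000) = 63.491201
  f(0.236041) = -1.875538
  x_3 = 0.236041 - (-1.875538)×(0.236041 - 3.010000)/(-1.875538 - 63.491201)
       = 0.315633
Iteration 3:
  f(0.236041) = -1.875538
  f(0.315633) = -1.407150
  x_4 = 0.315633 - (-1.407150)×(0.315633 - 0.236041)/(-1.407150 - (-1.875538))
       = 0.554747
Iteration 4:
  f(0.315633) = -1.407150
  f(0.554747) = 0.312937
  x_5 = 0.554747 - 0.312937×(0.554747 - 0.315633)/(0.312937 - (-1.407150))
       = 0.511244
Iteration 5:
  f(0.554747) = 0.312937
  f(0.511244) = -0.037285
  x_6 = 0.511244 - (-0.037285)×(0.511244 - 0.554747)/(-0.037285 - 0.312937)
       = 0.515876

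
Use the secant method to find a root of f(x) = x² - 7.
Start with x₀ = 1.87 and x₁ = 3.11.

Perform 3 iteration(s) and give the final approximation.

f(x) = x² - 7
x₀ = 1.87, x₁ = 3.11

Secant formula: x_{n+1} = x_n - f(x_n)(x_n - x_{n-1})/(f(x_n) - f(x_{n-1}))

Iteration 1:
  f(1.870000) = -3.503100
  f(3.110000) = 2.672100
  x_2 = 3.110000 - 2.672100×(3.110000 - 1.870000)/(2.672100 - (-3.503100))
       = 2.573434
Iteration 2:
  f(3.110000) = 2.672100
  f(2.573434) = -0.377439
  x_3 = 2.573434 - (-0.377439)×(2.573434 - 3.110000)/(-0.377439 - 2.672100)
       = 2.639844
Iteration 3:
  f(2.573434) = -0.377439
  f(2.639844) = -0.031223
  x_4 = 2.639844 - (-0.031223)×(2.639844 - 2.573434)/(-0.031223 - (-0.377439))
       = 2.645833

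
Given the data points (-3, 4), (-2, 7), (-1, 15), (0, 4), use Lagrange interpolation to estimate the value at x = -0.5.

Lagrange interpolation formula:
P(x) = Σ yᵢ × Lᵢ(x)
where Lᵢ(x) = Π_{j≠i} (x - xⱼ)/(xᵢ - xⱼ)

L_0(-0.5) = (-0.5 - (-2))/(-3 - (-2)) × (-0.5 - (-1))/(-3 - (-1)) × (-0.5 - 0)/(-3 - 0) = 0.062500
L_1(-0.5) = (-0.5 - (-3))/(-2 - (-3)) × (-0.5 - (-1))/(-2 - (-1)) × (-0.5 - 0)/(-2 - 0) = -0.312500
L_2(-0.5) = (-0.5 - (-3))/(-1 - (-3)) × (-0.5 - (-2))/(-1 - (-2)) × (-0.5 - 0)/(-1 - 0) = 0.937500
L_3(-0.5) = (-0.5 - (-3))/(0 - (-3)) × (-0.5 - (-2))/(0 - (-2)) × (-0.5 - (-1))/(0 - (-1)) = 0.312500

P(-0.5) = 4×L_0(-0.5) + 7×L_1(-0.5) + 15×L_2(-0.5) + 4×L_3(-0.5)
P(-0.5) = 13.375000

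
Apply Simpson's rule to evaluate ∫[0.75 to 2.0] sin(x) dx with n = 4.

f(x) = sin(x)
a = 0.75, b = 2.0, n = 4
h = (b - a)/n = 0.312500

Simpson's rule: (h/3)[f(x₀) + 4f(x₁) + 2f(x₂) + ... + f(xₙ)]

x_0 = 0.7500, f(x_0) = 0.681639, coefficient = 1
x_1 = 1.0625, f(x_1) = 0.873575, coefficient = 4
x_2 = 1.3750, f(x_2) = 0.980893, coefficient = 2
x_3 = 1.6875, f(x_3) = 0.993198, coefficient = 4
x_4 = 2.0000, f(x_4) = 0.909297, coefficient = 1

I ≈ (0.312500/3) × 11.019813 = 1.147897
Exact value: 1.147836
Error: 0.000062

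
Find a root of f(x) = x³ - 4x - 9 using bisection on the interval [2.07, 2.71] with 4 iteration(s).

f(x) = x³ - 4x - 9
Initial interval: [2.07, 2.71]

Iteration 1:
  c_1 = (2.070000 + 2.710000)/2 = 2.390000
  f(c_1) = f(2.390000) = -4.908081
  f(a) × f(c) ≥ 0, new interval: [2.390000, 2.710000]
Iteration 2:
  c_2 = (2.390000 + 2.710000)/2 = 2.550000
  f(c_2) = f(2.550000) = -2.618625
  f(a) × f(c) ≥ 0, new interval: [2.550000, 2.710000]
Iteration 3:
  c_3 = (2.550000 + 2.710000)/2 = 2.630000
  f(c_3) = f(2.630000) = -1.328553
  f(a) × f(c) ≥ 0, new interval: [2.630000, 2.710000]
Iteration 4:
  c_4 = (2.630000 + 2.710000)/2 = 2.670000
  f(c_4) = f(2.670000) = -0.645837
  f(a) × f(c) ≥ 0, new interval: [2.670000, 2.710000]

After 4 iteration(s), the approximation is c_4 = 2.670000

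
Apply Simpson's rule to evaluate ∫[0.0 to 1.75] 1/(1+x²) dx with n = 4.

f(x) = 1/(1+x²)
a = 0.0, b = 1.75, n = 4
h = (b - a)/n = 0.437500

Simpson's rule: (h/3)[f(x₀) + 4f(x₁) + 2f(x₂) + ... + f(xₙ)]

x_0 = 0.0000, f(x_0) = 1.000000, coefficient = 1
x_1 = 0.4375, f(x_1) = 0.839344, coefficient = 4
x_2 = 0.8750, f(x_2) = 0.566372, coefficient = 2
x_3 = 1.3125, f(x_3) = 0.367288, coefficient = 4
x_4 = 1.7500, f(x_4) = 0.246154, coefficient = 1

I ≈ (0.437500/3) × 7.205428 = 1.050792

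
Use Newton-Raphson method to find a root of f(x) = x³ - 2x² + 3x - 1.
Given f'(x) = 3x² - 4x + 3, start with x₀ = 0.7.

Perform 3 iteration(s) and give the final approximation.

f(x) = x³ - 2x² + 3x - 1
f'(x) = 3x² - 4x + 3
x₀ = 0.7

Newton-Raphson formula: x_{n+1} = x_n - f(x_n)/f'(x_n)

Iteration 1:
  f(0.700000) = 0.463000
  f'(0.700000) = 1.670000
  x_1 = 0.700000 - 0.463000/1.670000 = 0.422754
Iteration 2:
  f(0.422754) = -0.013624
  f'(0.422754) = 1.845146
  x_2 = 0.422754 - (-0.013624)/1.845146 = 0.430138
Iteration 3:
  f(0.430138) = -0.000039
  f'(0.430138) = 1.834504
  x_3 = 0.430138 - (-0.000039)/1.834504 = 0.430160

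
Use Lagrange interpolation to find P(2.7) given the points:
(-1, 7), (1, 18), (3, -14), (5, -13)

Lagrange interpolation formula:
P(x) = Σ yᵢ × Lᵢ(x)
where Lᵢ(x) = Π_{j≠i} (x - xⱼ)/(xᵢ - xⱼ)

L_0(2.7) = (2.7 - 1)/(-1 - 1) × (2.7 - 3)/(-1 - 3) × (2.7 - 5)/(-1 - 5) = -0.024437
L_1(2.7) = (2.7 - (-1))/(1 - (-1)) × (2.7 - 3)/(1 - 3) × (2.7 - 5)/(1 - 5) = 0.159562
L_2(2.7) = (2.7 - (-1))/(3 - (-1)) × (2.7 - 1)/(3 - 1) × (2.7 - 5)/(3 - 5) = 0.904188
L_3(2.7) = (2.7 - (-1))/(5 - (-1)) × (2.7 - 1)/(5 - 1) × (2.7 - 3)/(5 - 3) = -0.039312

P(2.7) = 7×L_0(2.7) + 18×L_1(2.7) + (-14)×L_2(2.7) + (-13)×L_3(2.7)
P(2.7) = -9.446500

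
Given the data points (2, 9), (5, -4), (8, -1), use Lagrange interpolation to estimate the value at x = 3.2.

Lagrange interpolation formula:
P(x) = Σ yᵢ × Lᵢ(x)
where Lᵢ(x) = Π_{j≠i} (x - xⱼ)/(xᵢ - xⱼ)

L_0(3.2) = (3.2 - 5)/(2 - 5) × (3.2 - 8)/(2 - 8) = 0.480000
L_1(3.2) = (3.2 - 2)/(5 - 2) × (3.2 - 8)/(5 - 8) = 0.640000
L_2(3.2) = (3.2 - 2)/(8 - 2) × (3.2 - 5)/(8 - 5) = -0.120000

P(3.2) = 9×L_0(3.2) + (-4)×L_1(3.2) + (-1)×L_2(3.2)
P(3.2) = 1.880000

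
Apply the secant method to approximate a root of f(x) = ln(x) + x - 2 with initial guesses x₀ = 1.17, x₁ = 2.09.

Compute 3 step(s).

f(x) = ln(x) + x - 2
x₀ = 1.17, x₁ = 2.09

Secant formula: x_{n+1} = x_n - f(x_n)(x_n - x_{n-1})/(f(x_n) - f(x_{n-1}))

Iteration 1:
  f(1.170000) = -0.672996
  f(2.090000) = 0.827164
  x_2 = 2.090000 - 0.827164×(2.090000 - 1.170000)/(0.827164 - (-0.672996))
       = 1.582727
Iteration 2:
  f(2.090000) = 0.827164
  f(1.582727) = 0.041876
  x_3 = 1.582727 - 0.041876×(1.582727 - 2.090000)/(0.041876 - 0.827164)
       = 1.555676
Iteration 3:
  f(1.582727) = 0.041876
  f(1.555676) = -0.002414
  x_4 = 1.555676 - (-0.002414)×(1.555676 - 1.582727)/(-0.002414 - 0.041876)
       = 1.557150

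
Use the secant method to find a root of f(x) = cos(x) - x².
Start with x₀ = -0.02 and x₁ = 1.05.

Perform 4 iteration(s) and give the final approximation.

f(x) = cos(x) - x²
x₀ = -0.02, x₁ = 1.05

Secant formula: x_{n+1} = x_n - f(x_n)(x_n - x_{n-1})/(f(x_n) - f(x_{n-1}))

Iteration 1:
  f(-0.020000) = 0.999400
  f(1.050000) = -0.604929
  x_2 = 1.050000 - (-0.604929)×(1.050000 - (-0.020000))/(-0.604929 - 0.999400)
       = 0.646545
Iteration 2:
  f(1.050000) = -0.604929
  f(0.646545) = 0.380149
  x_3 = 0.646545 - 0.380149×(0.646545 - 1.050000)/(0.380149 - (-0.604929))
       = 0.802242
Iteration 3:
  f(0.646545) = 0.380149
  f(0.802242) = 0.051506
  x_4 = 0.802242 - 0.051506×(0.802242 - 0.646545)/(0.051506 - 0.380149)
       = 0.826642
Iteration 4:
  f(0.802242) = 0.051506
  f(0.826642) = -0.005988
  x_5 = 0.826642 - (-0.005988)×(0.826642 - 0.802242)/(-0.005988 - 0.051506)
       = 0.824101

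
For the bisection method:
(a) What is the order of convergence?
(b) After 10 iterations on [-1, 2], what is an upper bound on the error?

(a) Bisection has linear (order 1) convergence; the error is halved each step.

(b) Error bound = (b-a)/2^n = (2 - (-1))/2^{10}
    = 3/2^{10}

(a) 1 (linear); (b) error ≤ 2.93e-03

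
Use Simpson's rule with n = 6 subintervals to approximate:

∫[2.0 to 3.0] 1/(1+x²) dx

f(x) = 1/(1+x²)
a = 2.0, b = 3.0, n = 6
h = (b - a)/n = 0.166667

Simpson's rule: (h/3)[f(x₀) + 4f(x₁) + 2f(x₂) + ... + f(xₙ)]

x_0 = 2.0000, f(x_0) = 0.200000, coefficient = 1
x_1 = 2.1667, f(x_1) = 0.175610, coefficient = 4
x_2 = 2.3333, f(x_2) = 0.155172, coefficient = 2
x_3 = 2.5000, f(x_3) = 0.137931, coefficient = 4
x_4 = 2.6667, f(x_4) = 0.123288, coefficient = 2
x_5 = 2.8333, f(x_5) = 0.110769, coefficient = 4
x_6 = 3.0000, f(x_6) = 0.100000, coefficient = 1

I ≈ (0.166667/3) × 2.554160 = 0.141898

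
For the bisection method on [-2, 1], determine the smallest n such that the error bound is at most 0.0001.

We need (b-a)/2^n ≤ 0.0001
(1 - (-2))/2^n ≤ 0.0001
3/2^n ≤ 0.0001
2^n ≥ 30000
n ≥ log₂(30000) = 14.87
n ≥ 15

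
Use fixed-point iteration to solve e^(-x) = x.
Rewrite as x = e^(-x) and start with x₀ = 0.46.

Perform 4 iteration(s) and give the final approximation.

Equation: e^(-x) = x
Fixed-point form: x = e^(-x)
x₀ = 0.46

x_1 = g(0.460000) = 0.631284
x_2 = g(0.631284) = 0.531909
x_3 = g(0.531909) = 0.587483
x_4 = g(0.587483) = 0.555724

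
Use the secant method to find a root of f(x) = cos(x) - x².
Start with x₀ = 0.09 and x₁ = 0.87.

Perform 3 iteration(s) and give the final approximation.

f(x) = cos(x) - x²
x₀ = 0.09, x₁ = 0.87

Secant formula: x_{n+1} = x_n - f(x_n)(x_n - x_{n-1})/(f(x_n) - f(x_{n-1}))

Iteration 1:
  f(0.090000) = 0.987853
  f(0.870000) = -0.112073
  x_2 = 0.870000 - (-0.112073)×(0.870000 - 0.090000)/(-0.112073 - 0.987853)
       = 0.790524
Iteration 2:
  f(0.870000) = -0.112073
  f(0.790524) = 0.078544
  x_3 = 0.790524 - 0.078544×(0.790524 - 0.870000)/(0.078544 - (-0.112073))
       = 0.823272
Iteration 3:
  f(0.790524) = 0.078544
  f(0.823272) = 0.002048
  x_4 = 0.823272 - 0.002048×(0.823272 - 0.790524)/(0.002048 - 0.078544)
       = 0.824149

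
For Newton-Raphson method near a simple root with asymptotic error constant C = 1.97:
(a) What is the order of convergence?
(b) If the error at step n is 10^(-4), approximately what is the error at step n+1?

(a) Newton-Raphson has quadratic (order 2) convergence near simple roots.
    This means |e_{n+1}| ≈ C|e_n|².

(b) With |e_n| = 10^(-4) and C = 1.97:
    |e_{n+1}| ≈ 1.97 × (10^(-4))² = 1.97 × 10^(-8)

(a) 2 (quadratic); (b) |e_{n+1}| ≈ 1.970e-08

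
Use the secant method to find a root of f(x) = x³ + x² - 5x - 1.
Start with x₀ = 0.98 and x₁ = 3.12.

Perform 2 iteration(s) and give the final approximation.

f(x) = x³ + x² - 5x - 1
x₀ = 0.98, x₁ = 3.12

Secant formula: x_{n+1} = x_n - f(x_n)(x_n - x_{n-1})/(f(x_n) - f(x_{n-1}))

Iteration 1:
  f(0.980000) = -3.998408
  f(3.120000) = 23.505728
  x_2 = 3.120000 - 23.505728×(3.120000 - 0.980000)/(23.505728 - (-3.998408))
       = 1.291102
Iteration 2:
  f(3.120000) = 23.505728
  f(1.291102) = -3.636370
  x_3 = 1.291102 - (-3.636370)×(1.291102 - 3.120000)/(-3.636370 - 23.505728)
       = 1.536129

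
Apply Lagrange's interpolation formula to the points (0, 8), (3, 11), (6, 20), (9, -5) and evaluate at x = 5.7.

Lagrange interpolation formula:
P(x) = Σ yᵢ × Lᵢ(x)
where Lᵢ(x) = Π_{j≠i} (x - xⱼ)/(xᵢ - xⱼ)

L_0(5.7) = (5.7 - 3)/(0 - 3) × (5.7 - 6)/(0 - 6) × (5.7 - 9)/(0 - 9) = -0.016500
L_1(5.7) = (5.7 - 0)/(3 - 0) × (5.7 - 6)/(3 - 6) × (5.7 - 9)/(3 - 9) = 0.104500
L_2(5.7) = (5.7 - 0)/(6 - 0) × (5.7 - 3)/(6 - 3) × (5.7 - 9)/(6 - 9) = 0.940500
L_3(5.7) = (5.7 - 0)/(9 - 0) × (5.7 - 3)/(9 - 3) × (5.7 - 6)/(9 - 6) = -0.028500

P(5.7) = 8×L_0(5.7) + 11×L_1(5.7) + 20×L_2(5.7) + (-5)×L_3(5.7)
P(5.7) = 19.970000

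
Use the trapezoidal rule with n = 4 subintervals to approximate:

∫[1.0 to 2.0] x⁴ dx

f(x) = x⁴
a = 1.0, b = 2.0, n = 4
h = (b - a)/n = 0.250000

Trapezoidal rule: (h/2)[f(x₀) + 2f(x₁) + 2f(x₂) + ... + f(xₙ)]

x_0 = 1.0000, f(x_0) = 1.000000, coefficient = 1
x_1 = 1.2500, f(x_1) = 2.441406, coefficient = 2
x_2 = 1.5000, f(x_2) = 5.062500, coefficient = 2
x_3 = 1.7500, f(x_3) = 9.378906, coefficient = 2
x_4 = 2.0000, f(x_4) = 16.000000, coefficient = 1

I ≈ (0.250000/2) × 50.765625 = 6.345703
Exact value: 6.200000
Error: 0.145703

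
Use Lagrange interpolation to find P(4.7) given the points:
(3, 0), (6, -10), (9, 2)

Lagrange interpolation formula:
P(x) = Σ yᵢ × Lᵢ(x)
where Lᵢ(x) = Π_{j≠i} (x - xⱼ)/(xᵢ - xⱼ)

L_0(4.7) = (4.7 - 6)/(3 - 6) × (4.7 - 9)/(3 - 9) = 0.310556
L_1(4.7) = (4.7 - 3)/(6 - 3) × (4.7 - 9)/(6 - 9) = 0.812222
L_2(4.7) = (4.7 - 3)/(9 - 3) × (4.7 - 6)/(9 - 6) = -0.122778

P(4.7) = 0×L_0(4.7) + (-10)×L_1(4.7) + 2×L_2(4.7)
P(4.7) = -8.367778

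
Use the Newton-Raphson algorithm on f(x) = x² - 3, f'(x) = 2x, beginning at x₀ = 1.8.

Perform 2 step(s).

f(x) = x² - 3
f'(x) = 2x
x₀ = 1.8

Newton-Raphson formula: x_{n+1} = x_n - f(x_n)/f'(x_n)

Iteration 1:
  f(1.800000) = 0.240000
  f'(1.800000) = 3.600000
  x_1 = 1.800000 - 0.240000/3.600000 = 1.733333
Iteration 2:
  f(1.733333) = 0.004444
  f'(1.733333) = 3.466667
  x_2 = 1.733333 - 0.004444/3.466667 = 1.732051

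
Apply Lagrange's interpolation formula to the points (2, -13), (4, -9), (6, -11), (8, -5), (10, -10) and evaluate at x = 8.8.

Lagrange interpolation formula:
P(x) = Σ yᵢ × Lᵢ(x)
where Lᵢ(x) = Π_{j≠i} (x - xⱼ)/(xᵢ - xⱼ)

L_0(8.8) = (8.8 - 4)/(2 - 4) × (8.8 - 6)/(2 - 6) × (8.8 - 8)/(2 - 8) × (8.8 - 10)/(2 - 10) = -0.033600
L_1(8.8) = (8.8 - 2)/(4 - 2) × (8.8 - 6)/(4 - 6) × (8.8 - 8)/(4 - 8) × (8.8 - 10)/(4 - 10) = 0.190400
L_2(8.8) = (8.8 - 2)/(6 - 2) × (8.8 - 4)/(6 - 4) × (8.8 - 8)/(6 - 8) × (8.8 - 10)/(6 - 10) = -0.489600
L_3(8.8) = (8.8 - 2)/(8 - 2) × (8.8 - 4)/(8 - 4) × (8.8 - 6)/(8 - 6) × (8.8 - 10)/(8 - 10) = 1.142400
L_4(8.8) = (8.8 - 2)/(10 - 2) × (8.8 - 4)/(10 - 4) × (8.8 - 6)/(10 - 6) × (8.8 - 8)/(10 - 8) = 0.190400

P(8.8) = (-13)×L_0(8.8) + (-9)×L_1(8.8) + (-11)×L_2(8.8) + (-5)×L_3(8.8) + (-10)×L_4(8.8)
P(8.8) = -3.507200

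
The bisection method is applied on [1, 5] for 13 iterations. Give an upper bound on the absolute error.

Bisection error bound: |error| ≤ (b-a)/2^n
|error| ≤ (5 - 1)/2^13 = 4/2^13
|error| ≤ 0.0004882812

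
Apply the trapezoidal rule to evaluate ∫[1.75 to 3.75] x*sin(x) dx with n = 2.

f(x) = x*sin(x)
a = 1.75, b = 3.75, n = 2
h = (b - a)/n = 1.000000

Trapezoidal rule: (h/2)[f(x₀) + 2f(x₁) + 2f(x₂) + ... + f(xₙ)]

x_0 = 1.7500, f(x_0) = 1.721975, coefficient = 1
x_1 = 2.7500, f(x_1) = 1.049568, coefficient = 2
x_2 = 3.7500, f(x_2) = -2.143355, coefficient = 1

I ≈ (1.000000/2) × 1.677756 = 0.838878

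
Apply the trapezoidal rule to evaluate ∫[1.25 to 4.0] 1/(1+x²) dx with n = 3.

f(x) = 1/(1+x²)
a = 1.25, b = 4.0, n = 3
h = (b - a)/n = 0.916667

Trapezoidal rule: (h/2)[f(x₀) + 2f(x₁) + 2f(x₂) + ... + f(xₙ)]

x_0 = 1.2500, f(x_0) = 0.390244, coefficient = 1
x_1 = 2.1667, f(x_1) = 0.175610, coefficient = 2
x_2 = 3.0833, f(x_2) = 0.095175, coefficient = 2
x_3 = 4.0000, f(x_3) = 0.058824, coefficient = 1

I ≈ (0.916667/2) × 0.990637 = 0.454042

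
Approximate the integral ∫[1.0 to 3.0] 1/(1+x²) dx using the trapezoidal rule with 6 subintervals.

f(x) = 1/(1+x²)
a = 1.0, b = 3.0, n = 6
h = (b - a)/n = 0.333333

Trapezoidal rule: (h/2)[f(x₀) + 2f(x₁) + 2f(x₂) + ... + f(xₙ)]

x_0 = 1.0000, f(x_0) = 0.500000, coefficient = 1
x_1 = 1.3333, f(x_1) = 0.360000, coefficient = 2
x_2 = 1.6667, f(x_2) = 0.264706, coefficient = 2
x_3 = 2.0000, f(x_3) = 0.200000, coefficient = 2
x_4 = 2.3333, f(x_4) = 0.155172, coefficient = 2
x_5 = 2.6667, f(x_5) = 0.123288, coefficient = 2
x_6 = 3.0000, f(x_6) = 0.100000, coefficient = 1

I ≈ (0.333333/2) × 2.806332 = 0.467722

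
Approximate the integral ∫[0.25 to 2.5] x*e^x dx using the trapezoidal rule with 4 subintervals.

f(x) = x*e^x
a = 0.25, b = 2.5, n = 4
h = (b - a)/n = 0.562500

Trapezoidal rule: (h/2)[f(x₀) + 2f(x₁) + 2f(x₂) + ... + f(xₙ)]

x_0 = 0.2500, f(x_0) = 0.321006, coefficient = 1
x_1 = 0.8125, f(x_1) = 1.830997, coefficient = 2
x_2 = 1.3750, f(x_2) = 5.438230, coefficient = 2
x_3 = 1.9375, f(x_3) = 13.448916, coefficient = 2
x_4 = 2.5000, f(x_4) = 30.456235, coefficient = 1

I ≈ (0.562500/2) × 72.213528 = 20.310055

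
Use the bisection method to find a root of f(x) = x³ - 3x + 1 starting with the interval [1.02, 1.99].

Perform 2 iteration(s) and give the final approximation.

f(x) = x³ - 3x + 1
Initial interval: [1.02, 1.99]

Iteration 1:
  c_1 = (1.020000 + 1.990000)/2 = 1.505000
  f(c_1) = f(1.505000) = -0.106137
  f(a) × f(c) ≥ 0, new interval: [1.505000, 1.990000]
Iteration 2:
  c_2 = (1.505000 + 1.990000)/2 = 1.747500
  f(c_2) = f(1.747500) = 1.093939
  f(a) × f(c) < 0, new interval: [1.505000, 1.747500]

After 2 iteration(s), the approximation is c_2 = 1.747500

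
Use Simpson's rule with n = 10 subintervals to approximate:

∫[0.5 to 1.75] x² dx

f(x) = x²
a = 0.5, b = 1.75, n = 10
h = (b - a)/n = 0.125000

Simpson's rule: (h/3)[f(x₀) + 4f(x₁) + 2f(x₂) + ... + f(xₙ)]

x_0 = 0.5000, f(x_0) = 0.250000, coefficient = 1
x_1 = 0.6250, f(x_1) = 0.390625, coefficient = 4
x_2 = 0.7500, f(x_2) = 0.562500, coefficient = 2
x_3 = 0.8750, f(x_3) = 0.765625, coefficient = 4
x_4 = 1.0000, f(x_4) = 1.000000, coefficient = 2
x_5 = 1.1250, f(x_5) = 1.265625, coefficient = 4
x_6 = 1.2500, f(x_6) = 1.562500, coefficient = 2
x_7 = 1.3750, f(x_7) = 1.890625, coefficient = 4
x_8 = 1.5000, f(x_8) = 2.250000, coefficient = 2
x_9 = 1.6250, f(x_9) = 2.640625, coefficient = 4
x_10 = 1.7500, f(x_10) = 3.062500, coefficient = 1

I ≈ (0.125000/3) × 41.875000 = 1.744792
Exact value: 1.744792
Error: 0.000000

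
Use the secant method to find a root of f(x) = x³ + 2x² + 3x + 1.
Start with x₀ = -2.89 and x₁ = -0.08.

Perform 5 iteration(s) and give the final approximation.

f(x) = x³ + 2x² + 3x + 1
x₀ = -2.89, x₁ = -0.08

Secant formula: x_{n+1} = x_n - f(x_n)(x_n - x_{n-1})/(f(x_n) - f(x_{n-1}))

Iteration 1:
  f(-2.890000) = -15.103369
  f(-0.080000) = 0.772288
  x_2 = -0.080000 - 0.772288×(-0.080000 - (-2.890000))/(0.772288 - (-15.103369))
       = -0.216695
Iteration 2:
  f(-0.080000) = 0.772288
  f(-0.216695) = 0.433652
  x_3 = -0.216695 - 0.433652×(-0.216695 - (-0.080000))/(0.433652 - 0.772288)
       = -0.391746
Iteration 3:
  f(-0.216695) = 0.433652
  f(-0.391746) = 0.071573
  x_4 = -0.391746 - 0.071573×(-0.391746 - (-0.216695))/(0.071573 - 0.433652)
       = -0.426348
Iteration 4:
  f(-0.391746) = 0.071573
  f(-0.426348) = 0.007002
  x_5 = -0.426348 - 0.007002×(-0.426348 - (-0.391746))/(0.007002 - 0.071573)
       = -0.430101
Iteration 5:
  f(-0.426348) = 0.007002
  f(-0.430101) = 0.000108
  x_6 = -0.430101 - 0.000108×(-0.430101 - (-0.426348))/(0.000108 - 0.007002)
       = -0.430160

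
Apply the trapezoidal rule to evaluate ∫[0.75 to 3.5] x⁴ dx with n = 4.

f(x) = x⁴
a = 0.75, b = 3.5, n = 4
h = (b - a)/n = 0.687500

Trapezoidal rule: (h/2)[f(x₀) + 2f(x₁) + 2f(x₂) + ... + f(xₙ)]

x_0 = 0.7500, f(x_0) = 0.316406, coefficient = 1
x_1 = 1.4375, f(x_1) = 4.270035, coefficient = 2
x_2 = 2.1250, f(x_2) = 20.390869, coefficient = 2
x_3 = 2.8125, f(x_3) = 62.570572, coefficient = 2
x_4 = 3.5000, f(x_4) = 150.062500, coefficient = 1

I ≈ (0.687500/2) × 324.841858 = 111.664389
Exact value: 104.996289
Error: 6.668100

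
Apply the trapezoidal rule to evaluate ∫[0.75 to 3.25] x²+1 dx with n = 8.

f(x) = x²+1
a = 0.75, b = 3.25, n = 8
h = (b - a)/n = 0.312500

Trapezoidal rule: (h/2)[f(x₀) + 2f(x₁) + 2f(x₂) + ... + f(xₙ)]

x_0 = 0.7500, f(x_0) = 1.562500, coefficient = 1
x_1 = 1.0625, f(x_1) = 2.128906, coefficient = 2
x_2 = 1.3750, f(x_2) = 2.890625, coefficient = 2
x_3 = 1.6875, f(x_3) = 3.847656, coefficient = 2
x_4 = 2.0000, f(x_4) = 5.000000, coefficient = 2
x_5 = 2.3125, f(x_5) = 6.347656, coefficient = 2
x_6 = 2.6250, f(x_6) = 7.890625, coefficient = 2
x_7 = 2.9375, f(x_7) = 9.628906, coefficient = 2
x_8 = 3.2500, f(x_8) = 11.562500, coefficient = 1

I ≈ (0.312500/2) × 88.593750 = 13.842773
Exact value: 13.802083
Error: 0.040690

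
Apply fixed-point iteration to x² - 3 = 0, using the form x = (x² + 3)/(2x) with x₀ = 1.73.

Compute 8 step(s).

Equation: x² - 3 = 0
Fixed-point form: x = (x² + 3)/(2x)
x₀ = 1.73

x_1 = g(1.730000) = 1.732052
x_2 = g(1.732052) = 1.732051
x_3 = g(1.732051) = 1.732051
x_4 = g(1.732051) = 1.732051
x_5 = g(1.732051) = 1.732051
x_6 = g(1.732051) = 1.732051
x_7 = g(1.732051) = 1.732051
x_8 = g(1.732051) = 1.732051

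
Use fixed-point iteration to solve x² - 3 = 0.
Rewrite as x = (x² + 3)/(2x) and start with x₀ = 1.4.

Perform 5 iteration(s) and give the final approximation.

Equation: x² - 3 = 0
Fixed-point form: x = (x² + 3)/(2x)
x₀ = 1.4

x_1 = g(1.400000) = 1.771429
x_2 = g(1.771429) = 1.732488
x_3 = g(1.732488) = 1.732051
x_4 = g(1.732051) = 1.732051
x_5 = g(1.732051) = 1.732051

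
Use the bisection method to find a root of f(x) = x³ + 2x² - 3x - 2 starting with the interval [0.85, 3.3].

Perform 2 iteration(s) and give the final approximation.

f(x) = x³ + 2x² - 3x - 2
Initial interval: [0.85, 3.3]

Iteration 1:
  c_1 = (0.850000 + 3.300000)/2 = 2.075000
  f(c_1) = f(2.075000) = 9.320422
  f(a) × f(c) < 0, new interval: [0.850000, 2.075000]
Iteration 2:
  c_2 = (0.850000 + 2.075000)/2 = 1.462500
  f(c_2) = f(1.462500) = 1.018463
  f(a) × f(c) < 0, new interval: [0.850000, 1.462500]

After 2 iteration(s), the approximation is c_2 = 1.462500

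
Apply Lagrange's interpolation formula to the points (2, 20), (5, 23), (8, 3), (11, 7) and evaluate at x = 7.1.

Lagrange interpolation formula:
P(x) = Σ yᵢ × Lᵢ(x)
where Lᵢ(x) = Π_{j≠i} (x - xⱼ)/(xᵢ - xⱼ)

L_0(7.1) = (7.1 - 5)/(2 - 5) × (7.1 - 8)/(2 - 8) × (7.1 - 11)/(2 - 11) = -0.045500
L_1(7.1) = (7.1 - 2)/(5 - 2) × (7.1 - 8)/(5 - 8) × (7.1 - 11)/(5 - 11) = 0.331500
L_2(7.1) = (7.1 - 2)/(8 - 2) × (7.1 - 5)/(8 - 5) × (7.1 - 11)/(8 - 11) = 0.773500
L_3(7.1) = (7.1 - 2)/(11 - 2) × (7.1 - 5)/(11 - 5) × (7.1 - 8)/(11 - 8) = -0.059500

P(7.1) = 20×L_0(7.1) + 23×L_1(7.1) + 3×L_2(7.1) + 7×L_3(7.1)
P(7.1) = 8.618500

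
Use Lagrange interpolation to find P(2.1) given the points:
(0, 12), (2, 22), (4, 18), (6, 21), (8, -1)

Lagrange interpolation formula:
P(x) = Σ yᵢ × Lᵢ(x)
where Lᵢ(x) = Π_{j≠i} (x - xⱼ)/(xᵢ - xⱼ)

L_0(2.1) = (2.1 - 2)/(0 - 2) × (2.1 - 4)/(0 - 4) × (2.1 - 6)/(0 - 6) × (2.1 - 8)/(0 - 8) = -0.011385
L_1(2.1) = (2.1 - 0)/(2 - 0) × (2.1 - 4)/(2 - 4) × (2.1 - 6)/(2 - 6) × (2.1 - 8)/(2 - 8) = 0.956353
L_2(2.1) = (2.1 - 0)/(4 - 0) × (2.1 - 2)/(4 - 2) × (2.1 - 6)/(4 - 6) × (2.1 - 8)/(4 - 8) = 0.075502
L_3(2.1) = (2.1 - 0)/(6 - 0) × (2.1 - 2)/(6 - 2) × (2.1 - 4)/(6 - 4) × (2.1 - 8)/(6 - 8) = -0.024522
L_4(2.1) = (2.1 - 0)/(8 - 0) × (2.1 - 2)/(8 - 2) × (2.1 - 4)/(8 - 4) × (2.1 - 6)/(8 - 6) = 0.004052

P(2.1) = 12×L_0(2.1) + 22×L_1(2.1) + 18×L_2(2.1) + 21×L_3(2.1) + (-1)×L_4(2.1)
P(2.1) = 21.743163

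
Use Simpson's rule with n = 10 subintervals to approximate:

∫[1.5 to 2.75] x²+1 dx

f(x) = x²+1
a = 1.5, b = 2.75, n = 10
h = (b - a)/n = 0.125000

Simpson's rule: (h/3)[f(x₀) + 4f(x₁) + 2f(x₂) + ... + f(xₙ)]

x_0 = 1.5000, f(x_0) = 3.250000, coefficient = 1
x_1 = 1.6250, f(x_1) = 3.640625, coefficient = 4
x_2 = 1.7500, f(x_2) = 4.062500, coefficient = 2
x_3 = 1.8750, f(x_3) = 4.515625, coefficient = 4
x_4 = 2.0000, f(x_4) = 5.000000, coefficient = 2
x_5 = 2.1250, f(x_5) = 5.515625, coefficient = 4
x_6 = 2.2500, f(x_6) = 6.062500, coefficient = 2
x_7 = 2.3750, f(x_7) = 6.640625, coefficient = 4
x_8 = 2.5000, f(x_8) = 7.250000, coefficient = 2
x_9 = 2.6250, f(x_9) = 7.890625, coefficient = 4
x_10 = 2.7500, f(x_10) = 8.562500, coefficient = 1

I ≈ (0.125000/3) × 169.375000 = 7.057292
Exact value: 7.057292
Error: 0.000000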